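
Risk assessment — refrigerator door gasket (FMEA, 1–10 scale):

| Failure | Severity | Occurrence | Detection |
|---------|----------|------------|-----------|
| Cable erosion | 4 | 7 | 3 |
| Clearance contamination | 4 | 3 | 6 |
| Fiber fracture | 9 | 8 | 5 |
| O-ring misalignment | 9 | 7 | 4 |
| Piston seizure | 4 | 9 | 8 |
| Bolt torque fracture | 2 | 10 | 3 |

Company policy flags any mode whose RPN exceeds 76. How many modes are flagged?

4

RPN = Severity × Occurrence × Detection:
  Cable erosion: 4 × 7 × 3 = 84
  Clearance contamination: 4 × 3 × 6 = 72
  Fiber fracture: 9 × 8 × 5 = 360
  O-ring misalignment: 9 × 7 × 4 = 252
  Piston seizure: 4 × 9 × 8 = 288
  Bolt torque fracture: 2 × 10 × 3 = 60
Modes with RPN > 76: Cable erosion (84), Fiber fracture (360), O-ring misalignment (252), Piston seizure (288) → 4.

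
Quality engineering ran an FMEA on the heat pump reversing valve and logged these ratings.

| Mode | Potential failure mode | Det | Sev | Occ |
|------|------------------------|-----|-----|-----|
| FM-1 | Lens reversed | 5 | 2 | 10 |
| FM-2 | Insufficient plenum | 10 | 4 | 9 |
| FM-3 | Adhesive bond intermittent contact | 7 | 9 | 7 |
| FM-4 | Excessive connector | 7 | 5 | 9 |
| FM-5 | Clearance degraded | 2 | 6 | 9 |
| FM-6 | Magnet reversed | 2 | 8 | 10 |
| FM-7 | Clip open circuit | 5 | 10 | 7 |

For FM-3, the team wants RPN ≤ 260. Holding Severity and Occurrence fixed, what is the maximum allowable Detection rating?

FM-3: S=9, O=7, D=7 → current RPN = 441.
Fixed product = 63. Need 63 × D ≤ 260, so D ≤ 260/63 = 4.13.
Maximum integer Detection rating = 4 (gives RPN 252; D=5 would give 315 > 260).

4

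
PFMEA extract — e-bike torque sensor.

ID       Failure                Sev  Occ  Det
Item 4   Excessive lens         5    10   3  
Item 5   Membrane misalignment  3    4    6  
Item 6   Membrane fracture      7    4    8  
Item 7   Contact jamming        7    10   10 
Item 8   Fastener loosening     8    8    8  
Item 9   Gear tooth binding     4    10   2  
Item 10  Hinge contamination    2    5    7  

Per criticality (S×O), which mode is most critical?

Item 7

Criticality = Severity × Occurrence:
  Item 4: 5 × 10 = 50
  Item 5: 3 × 4 = 12
  Item 6: 7 × 4 = 28
  Item 7: 7 × 10 = 70
  Item 8: 8 × 8 = 64
  Item 9: 4 × 10 = 40
  Item 10: 2 × 5 = 10
Highest criticality is 70 → Item 7.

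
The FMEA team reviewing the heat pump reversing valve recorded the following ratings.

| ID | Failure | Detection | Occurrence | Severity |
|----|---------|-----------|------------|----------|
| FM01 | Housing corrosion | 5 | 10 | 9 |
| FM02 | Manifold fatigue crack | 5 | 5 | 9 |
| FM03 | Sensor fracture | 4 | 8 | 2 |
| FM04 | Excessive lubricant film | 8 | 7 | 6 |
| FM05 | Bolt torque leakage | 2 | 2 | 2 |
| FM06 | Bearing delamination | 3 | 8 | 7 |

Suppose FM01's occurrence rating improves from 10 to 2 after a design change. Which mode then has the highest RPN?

FM04

RPN = Severity × Occurrence × Detection:
  FM01: 9 × 10 × 5 = 450
  FM02: 9 × 5 × 5 = 225
  FM03: 2 × 8 × 4 = 64
  FM04: 6 × 7 × 8 = 336
  FM05: 2 × 2 × 2 = 8
  FM06: 7 × 8 × 3 = 168
After action: FM01 → 9 × 2 × 5 = 90.
Revised RPNs: FM04=336, FM02=225, FM06=168, FM01=90, FM03=64, FM05=8.
Highest is now FM04 (336).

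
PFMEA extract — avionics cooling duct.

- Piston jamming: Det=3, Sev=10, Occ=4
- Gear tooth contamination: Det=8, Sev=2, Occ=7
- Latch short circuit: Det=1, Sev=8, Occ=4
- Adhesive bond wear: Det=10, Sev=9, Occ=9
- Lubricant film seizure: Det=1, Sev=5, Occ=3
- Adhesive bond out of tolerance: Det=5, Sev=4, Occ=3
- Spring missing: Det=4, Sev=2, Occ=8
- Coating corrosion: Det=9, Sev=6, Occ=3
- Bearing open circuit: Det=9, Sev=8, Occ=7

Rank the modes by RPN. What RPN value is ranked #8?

32

RPN = Severity × Occurrence × Detection:
  Piston jamming: 10 × 4 × 3 = 120
  Gear tooth contamination: 2 × 7 × 8 = 112
  Latch short circuit: 8 × 4 × 1 = 32
  Adhesive bond wear: 9 × 9 × 10 = 810
  Lubricant film seizure: 5 × 3 × 1 = 15
  Adhesive bond out of tolerance: 4 × 3 × 5 = 60
  Spring missing: 2 × 8 × 4 = 64
  Coating corrosion: 6 × 3 × 9 = 162
  Bearing open circuit: 8 × 7 × 9 = 504
Sorted descending: 810, 504, 162, 120, 112, 64, 60, 32, 15.
The eighth-highest RPN is 32 (Latch short circuit).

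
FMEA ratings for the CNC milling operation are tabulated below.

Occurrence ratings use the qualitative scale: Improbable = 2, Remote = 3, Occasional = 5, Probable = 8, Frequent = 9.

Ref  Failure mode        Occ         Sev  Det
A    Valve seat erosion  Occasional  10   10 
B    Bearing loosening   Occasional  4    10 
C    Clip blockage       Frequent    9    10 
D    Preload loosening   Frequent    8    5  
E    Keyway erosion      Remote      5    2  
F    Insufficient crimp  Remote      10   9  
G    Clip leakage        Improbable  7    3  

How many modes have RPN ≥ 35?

6

RPN = Severity × Occurrence × Detection:
  A: 10 × 5 × 10 = 500
  B: 4 × 5 × 10 = 200
  C: 9 × 9 × 10 = 810
  D: 8 × 9 × 5 = 360
  E: 5 × 3 × 2 = 30
  F: 10 × 3 × 9 = 270
  G: 7 × 2 × 3 = 42
Modes with RPN ≥ 35: A (500), B (200), C (810), D (360), F (270), G (42) → 6.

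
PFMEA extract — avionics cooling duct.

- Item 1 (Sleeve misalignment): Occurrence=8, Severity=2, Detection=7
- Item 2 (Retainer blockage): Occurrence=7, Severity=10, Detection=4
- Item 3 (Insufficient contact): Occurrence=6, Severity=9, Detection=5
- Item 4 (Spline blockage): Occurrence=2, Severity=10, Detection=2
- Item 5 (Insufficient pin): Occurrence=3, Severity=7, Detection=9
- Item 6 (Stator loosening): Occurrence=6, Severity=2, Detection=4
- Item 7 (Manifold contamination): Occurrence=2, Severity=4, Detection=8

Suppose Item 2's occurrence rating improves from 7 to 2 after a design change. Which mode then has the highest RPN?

Item 3

RPN = Severity × Occurrence × Detection:
  Item 1: 2 × 8 × 7 = 112
  Item 2: 10 × 7 × 4 = 280
  Item 3: 9 × 6 × 5 = 270
  Item 4: 10 × 2 × 2 = 40
  Item 5: 7 × 3 × 9 = 189
  Item 6: 2 × 6 × 4 = 48
  Item 7: 4 × 2 × 8 = 64
After action: Item 2 → 10 × 2 × 4 = 80.
Revised RPNs: Item 3=270, Item 5=189, Item 1=112, Item 2=80, Item 7=64, Item 6=48, Item 4=40.
Highest is now Item 3 (270).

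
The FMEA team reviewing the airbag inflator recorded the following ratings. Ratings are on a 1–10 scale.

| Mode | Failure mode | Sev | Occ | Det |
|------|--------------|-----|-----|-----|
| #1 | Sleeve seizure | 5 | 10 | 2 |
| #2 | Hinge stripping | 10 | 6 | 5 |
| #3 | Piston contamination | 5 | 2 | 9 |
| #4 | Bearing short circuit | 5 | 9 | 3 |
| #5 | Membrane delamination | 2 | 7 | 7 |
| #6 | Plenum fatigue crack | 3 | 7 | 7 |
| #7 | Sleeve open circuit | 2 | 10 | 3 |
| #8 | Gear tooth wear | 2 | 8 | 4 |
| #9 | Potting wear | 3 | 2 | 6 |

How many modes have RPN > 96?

RPN = Severity × Occurrence × Detection:
  #1: 5 × 10 × 2 = 100
  #2: 10 × 6 × 5 = 300
  #3: 5 × 2 × 9 = 90
  #4: 5 × 9 × 3 = 135
  #5: 2 × 7 × 7 = 98
  #6: 3 × 7 × 7 = 147
  #7: 2 × 10 × 3 = 60
  #8: 2 × 8 × 4 = 64
  #9: 3 × 2 × 6 = 36
Modes with RPN > 96: #1 (100), #2 (300), #4 (135), #5 (98), #6 (147) → 5.

5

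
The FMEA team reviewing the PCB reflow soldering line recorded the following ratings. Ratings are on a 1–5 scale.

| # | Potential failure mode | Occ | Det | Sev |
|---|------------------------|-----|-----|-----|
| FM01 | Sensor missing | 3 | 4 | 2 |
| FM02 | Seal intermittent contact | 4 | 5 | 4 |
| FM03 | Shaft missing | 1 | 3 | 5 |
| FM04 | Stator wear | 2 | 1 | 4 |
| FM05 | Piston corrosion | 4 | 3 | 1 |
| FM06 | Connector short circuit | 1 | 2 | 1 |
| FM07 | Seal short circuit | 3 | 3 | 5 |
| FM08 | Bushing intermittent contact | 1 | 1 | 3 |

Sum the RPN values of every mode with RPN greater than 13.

RPN = Severity × Occurrence × Detection:
  FM01: 2 × 3 × 4 = 24
  FM02: 4 × 4 × 5 = 80
  FM03: 5 × 1 × 3 = 15
  FM04: 4 × 2 × 1 = 8
  FM05: 1 × 4 × 3 = 12
  FM06: 1 × 1 × 2 = 2
  FM07: 5 × 3 × 3 = 45
  FM08: 3 × 1 × 1 = 3
RPN > 13: FM01 (24), FM02 (80), FM03 (15), FM07 (45).
Sum: 24 + 80 + 15 + 45 = 164.

164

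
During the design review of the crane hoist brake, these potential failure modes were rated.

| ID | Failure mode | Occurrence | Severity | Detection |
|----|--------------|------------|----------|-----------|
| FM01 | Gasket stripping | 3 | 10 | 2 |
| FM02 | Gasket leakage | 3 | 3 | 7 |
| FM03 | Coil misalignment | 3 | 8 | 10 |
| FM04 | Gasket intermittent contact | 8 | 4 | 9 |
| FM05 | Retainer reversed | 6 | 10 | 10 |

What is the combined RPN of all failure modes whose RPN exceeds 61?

1191

RPN = Severity × Occurrence × Detection:
  FM01: 10 × 3 × 2 = 60
  FM02: 3 × 3 × 7 = 63
  FM03: 8 × 3 × 10 = 240
  FM04: 4 × 8 × 9 = 288
  FM05: 10 × 6 × 10 = 600
RPN > 61: FM02 (63), FM03 (240), FM04 (288), FM05 (600).
Sum: 63 + 240 + 288 + 600 = 1191.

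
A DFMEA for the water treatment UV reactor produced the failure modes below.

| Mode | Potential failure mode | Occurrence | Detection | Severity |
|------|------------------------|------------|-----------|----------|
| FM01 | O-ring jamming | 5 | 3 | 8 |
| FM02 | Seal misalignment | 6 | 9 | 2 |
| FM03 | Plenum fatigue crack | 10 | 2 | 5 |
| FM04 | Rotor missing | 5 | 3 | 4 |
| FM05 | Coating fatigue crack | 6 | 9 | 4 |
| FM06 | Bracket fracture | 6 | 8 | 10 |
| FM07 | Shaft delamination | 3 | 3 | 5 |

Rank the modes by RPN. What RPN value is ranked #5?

RPN = Severity × Occurrence × Detection:
  FM01: 8 × 5 × 3 = 120
  FM02: 2 × 6 × 9 = 108
  FM03: 5 × 10 × 2 = 100
  FM04: 4 × 5 × 3 = 60
  FM05: 4 × 6 × 9 = 216
  FM06: 10 × 6 × 8 = 480
  FM07: 5 × 3 × 3 = 45
Sorted descending: 480, 216, 120, 108, 100, 60, 45.
The fifth-highest RPN is 100 (FM03).

100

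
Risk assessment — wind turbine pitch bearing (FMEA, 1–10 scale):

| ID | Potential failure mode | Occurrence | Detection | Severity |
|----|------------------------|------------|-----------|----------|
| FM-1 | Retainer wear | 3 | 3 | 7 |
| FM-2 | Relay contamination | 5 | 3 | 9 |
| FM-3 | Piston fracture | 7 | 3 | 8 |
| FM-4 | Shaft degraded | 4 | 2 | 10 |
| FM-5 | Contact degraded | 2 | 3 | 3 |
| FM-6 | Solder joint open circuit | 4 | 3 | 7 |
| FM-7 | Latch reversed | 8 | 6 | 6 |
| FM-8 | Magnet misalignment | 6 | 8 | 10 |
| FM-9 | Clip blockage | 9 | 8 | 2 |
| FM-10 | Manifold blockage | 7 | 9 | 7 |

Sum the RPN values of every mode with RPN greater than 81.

RPN = Severity × Occurrence × Detection:
  FM-1: 7 × 3 × 3 = 63
  FM-2: 9 × 5 × 3 = 135
  FM-3: 8 × 7 × 3 = 168
  FM-4: 10 × 4 × 2 = 80
  FM-5: 3 × 2 × 3 = 18
  FM-6: 7 × 4 × 3 = 84
  FM-7: 6 × 8 × 6 = 288
  FM-8: 10 × 6 × 8 = 480
  FM-9: 2 × 9 × 8 = 144
  FM-10: 7 × 7 × 9 = 441
RPN > 81: FM-2 (135), FM-3 (168), FM-6 (84), FM-7 (288), FM-8 (480), FM-9 (144), FM-10 (441).
Sum: 135 + 168 + 84 + 288 + 480 + 144 + 441 = 1740.

1740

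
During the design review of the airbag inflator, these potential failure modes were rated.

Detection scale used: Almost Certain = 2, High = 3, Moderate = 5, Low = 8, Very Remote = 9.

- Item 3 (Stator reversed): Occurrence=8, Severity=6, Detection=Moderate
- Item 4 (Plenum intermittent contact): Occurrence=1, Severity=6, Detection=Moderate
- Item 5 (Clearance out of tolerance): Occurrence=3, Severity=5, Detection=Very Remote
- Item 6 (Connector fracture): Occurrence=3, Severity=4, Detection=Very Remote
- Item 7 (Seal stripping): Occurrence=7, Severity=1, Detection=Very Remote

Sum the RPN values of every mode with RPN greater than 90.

483

RPN = Severity × Occurrence × Detection:
  Item 3: 6 × 8 × 5 = 240
  Item 4: 6 × 1 × 5 = 30
  Item 5: 5 × 3 × 9 = 135
  Item 6: 4 × 3 × 9 = 108
  Item 7: 1 × 7 × 9 = 63
RPN > 90: Item 3 (240), Item 5 (135), Item 6 (108).
Sum: 240 + 135 + 108 = 483.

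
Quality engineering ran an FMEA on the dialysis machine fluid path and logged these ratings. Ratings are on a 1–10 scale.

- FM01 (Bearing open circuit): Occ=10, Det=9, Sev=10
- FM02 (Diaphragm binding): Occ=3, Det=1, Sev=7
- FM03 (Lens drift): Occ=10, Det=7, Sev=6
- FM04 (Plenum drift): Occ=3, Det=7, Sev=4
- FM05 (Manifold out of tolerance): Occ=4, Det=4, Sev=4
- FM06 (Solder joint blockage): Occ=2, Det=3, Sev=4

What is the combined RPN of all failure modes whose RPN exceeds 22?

1492

RPN = Severity × Occurrence × Detection:
  FM01: 10 × 10 × 9 = 900
  FM02: 7 × 3 × 1 = 21
  FM03: 6 × 10 × 7 = 420
  FM04: 4 × 3 × 7 = 84
  FM05: 4 × 4 × 4 = 64
  FM06: 4 × 2 × 3 = 24
RPN > 22: FM01 (900), FM03 (420), FM04 (84), FM05 (64), FM06 (24).
Sum: 900 + 420 + 84 + 64 + 24 = 1492.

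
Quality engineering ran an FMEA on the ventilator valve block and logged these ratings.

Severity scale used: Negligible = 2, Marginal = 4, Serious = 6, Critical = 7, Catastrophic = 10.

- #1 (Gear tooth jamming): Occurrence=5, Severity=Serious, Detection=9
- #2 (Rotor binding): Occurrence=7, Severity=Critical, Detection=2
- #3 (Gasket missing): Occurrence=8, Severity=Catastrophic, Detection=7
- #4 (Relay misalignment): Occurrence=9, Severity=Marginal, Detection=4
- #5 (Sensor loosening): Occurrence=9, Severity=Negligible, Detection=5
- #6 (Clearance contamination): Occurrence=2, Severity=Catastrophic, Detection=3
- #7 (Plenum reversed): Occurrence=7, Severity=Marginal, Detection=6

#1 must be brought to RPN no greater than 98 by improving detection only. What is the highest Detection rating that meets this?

3

#1: S=6, O=5, D=9 → current RPN = 270.
Fixed product = 30. Need 30 × D ≤ 98, so D ≤ 98/30 = 3.27.
Maximum integer Detection rating = 3 (gives RPN 90; D=4 would give 120 > 98).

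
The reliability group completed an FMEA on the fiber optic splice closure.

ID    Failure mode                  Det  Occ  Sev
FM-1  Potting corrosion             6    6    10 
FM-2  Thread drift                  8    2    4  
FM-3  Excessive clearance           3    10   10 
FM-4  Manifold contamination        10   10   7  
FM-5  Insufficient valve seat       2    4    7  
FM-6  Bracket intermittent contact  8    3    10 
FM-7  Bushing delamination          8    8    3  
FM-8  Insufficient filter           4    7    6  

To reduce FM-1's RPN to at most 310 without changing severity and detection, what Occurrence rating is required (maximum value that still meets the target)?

FM-1: S=10, O=6, D=6 → current RPN = 360.
Fixed product = 60. Need 60 × O ≤ 310, so O ≤ 310/60 = 5.17.
Maximum integer Occurrence rating = 5 (gives RPN 300; O=6 would give 360 > 310).

5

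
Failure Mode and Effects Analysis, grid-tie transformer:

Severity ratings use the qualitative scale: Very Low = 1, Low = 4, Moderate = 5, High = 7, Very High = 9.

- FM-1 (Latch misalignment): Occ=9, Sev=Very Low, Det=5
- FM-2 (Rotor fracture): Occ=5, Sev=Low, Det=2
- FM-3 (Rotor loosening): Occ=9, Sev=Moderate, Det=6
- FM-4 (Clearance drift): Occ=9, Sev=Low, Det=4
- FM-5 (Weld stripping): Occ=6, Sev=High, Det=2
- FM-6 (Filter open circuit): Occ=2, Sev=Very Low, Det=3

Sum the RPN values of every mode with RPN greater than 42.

RPN = Severity × Occurrence × Detection:
  FM-1: 1 × 9 × 5 = 45
  FM-2: 4 × 5 × 2 = 40
  FM-3: 5 × 9 × 6 = 270
  FM-4: 4 × 9 × 4 = 144
  FM-5: 7 × 6 × 2 = 84
  FM-6: 1 × 2 × 3 = 6
RPN > 42: FM-1 (45), FM-3 (270), FM-4 (144), FM-5 (84).
Sum: 45 + 270 + 144 + 84 = 543.

543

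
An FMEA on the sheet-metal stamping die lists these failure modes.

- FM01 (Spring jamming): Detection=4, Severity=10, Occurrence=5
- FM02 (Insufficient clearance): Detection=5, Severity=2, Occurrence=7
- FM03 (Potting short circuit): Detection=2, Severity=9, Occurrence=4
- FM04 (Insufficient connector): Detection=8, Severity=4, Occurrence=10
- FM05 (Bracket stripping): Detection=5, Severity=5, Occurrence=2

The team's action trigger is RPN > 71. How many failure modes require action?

3

RPN = Severity × Occurrence × Detection:
  FM01: 10 × 5 × 4 = 200
  FM02: 2 × 7 × 5 = 70
  FM03: 9 × 4 × 2 = 72
  FM04: 4 × 10 × 8 = 320
  FM05: 5 × 2 × 5 = 50
Modes with RPN > 71: FM01 (200), FM03 (72), FM04 (320) → 3.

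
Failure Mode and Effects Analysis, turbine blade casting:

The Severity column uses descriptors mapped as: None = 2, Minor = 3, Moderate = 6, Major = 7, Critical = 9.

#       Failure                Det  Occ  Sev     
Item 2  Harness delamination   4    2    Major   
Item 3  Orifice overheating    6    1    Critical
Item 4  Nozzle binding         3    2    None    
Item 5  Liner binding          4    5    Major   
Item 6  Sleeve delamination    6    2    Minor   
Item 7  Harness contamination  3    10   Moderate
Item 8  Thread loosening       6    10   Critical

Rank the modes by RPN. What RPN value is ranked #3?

140

RPN = Severity × Occurrence × Detection:
  Item 2: 7 × 2 × 4 = 56
  Item 3: 9 × 1 × 6 = 54
  Item 4: 2 × 2 × 3 = 12
  Item 5: 7 × 5 × 4 = 140
  Item 6: 3 × 2 × 6 = 36
  Item 7: 6 × 10 × 3 = 180
  Item 8: 9 × 10 × 6 = 540
Sorted descending: 540, 180, 140, 56, 54, 36, 12.
The third-highest RPN is 140 (Item 5).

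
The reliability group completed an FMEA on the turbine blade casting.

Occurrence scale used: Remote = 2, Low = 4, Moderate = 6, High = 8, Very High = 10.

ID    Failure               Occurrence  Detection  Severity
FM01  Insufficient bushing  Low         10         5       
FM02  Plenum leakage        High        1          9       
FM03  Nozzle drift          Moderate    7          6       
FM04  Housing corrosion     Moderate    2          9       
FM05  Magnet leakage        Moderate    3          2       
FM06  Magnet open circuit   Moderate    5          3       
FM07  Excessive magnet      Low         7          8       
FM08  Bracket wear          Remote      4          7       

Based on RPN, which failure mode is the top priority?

FM03

RPN = Severity × Occurrence × Detection:
  FM01: 5 × 4 × 10 = 200
  FM02: 9 × 8 × 1 = 72
  FM03: 6 × 6 × 7 = 252
  FM04: 9 × 6 × 2 = 108
  FM05: 2 × 6 × 3 = 36
  FM06: 3 × 6 × 5 = 90
  FM07: 8 × 4 × 7 = 224
  FM08: 7 × 2 × 4 = 56
Highest RPN is 252 → FM03.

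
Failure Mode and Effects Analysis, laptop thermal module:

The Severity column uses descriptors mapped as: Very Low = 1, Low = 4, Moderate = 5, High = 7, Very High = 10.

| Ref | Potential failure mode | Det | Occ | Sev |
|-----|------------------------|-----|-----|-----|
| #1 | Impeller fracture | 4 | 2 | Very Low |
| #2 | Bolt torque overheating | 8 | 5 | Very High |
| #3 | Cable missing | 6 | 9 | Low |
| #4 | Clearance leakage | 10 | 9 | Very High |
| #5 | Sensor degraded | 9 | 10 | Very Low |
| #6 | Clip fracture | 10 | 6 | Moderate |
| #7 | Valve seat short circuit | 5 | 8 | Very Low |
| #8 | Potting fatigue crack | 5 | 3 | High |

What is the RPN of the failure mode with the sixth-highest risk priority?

RPN = Severity × Occurrence × Detection:
  #1: 1 × 2 × 4 = 8
  #2: 10 × 5 × 8 = 400
  #3: 4 × 9 × 6 = 216
  #4: 10 × 9 × 10 = 900
  #5: 1 × 10 × 9 = 90
  #6: 5 × 6 × 10 = 300
  #7: 1 × 8 × 5 = 40
  #8: 7 × 3 × 5 = 105
Sorted descending: 900, 400, 300, 216, 105, 90, 40, 8.
The sixth-highest RPN is 90 (#5).

90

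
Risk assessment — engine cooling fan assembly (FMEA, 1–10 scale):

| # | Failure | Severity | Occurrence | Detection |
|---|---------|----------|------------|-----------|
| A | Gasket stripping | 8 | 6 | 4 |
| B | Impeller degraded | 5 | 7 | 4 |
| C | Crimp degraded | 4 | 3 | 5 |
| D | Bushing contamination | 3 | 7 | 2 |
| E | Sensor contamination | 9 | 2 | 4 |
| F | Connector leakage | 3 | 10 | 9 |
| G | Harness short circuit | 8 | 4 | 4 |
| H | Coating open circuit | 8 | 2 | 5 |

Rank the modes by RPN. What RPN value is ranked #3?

140

RPN = Severity × Occurrence × Detection:
  A: 8 × 6 × 4 = 192
  B: 5 × 7 × 4 = 140
  C: 4 × 3 × 5 = 60
  D: 3 × 7 × 2 = 42
  E: 9 × 2 × 4 = 72
  F: 3 × 10 × 9 = 270
  G: 8 × 4 × 4 = 128
  H: 8 × 2 × 5 = 80
Sorted descending: 270, 192, 140, 128, 80, 72, 60, 42.
The third-highest RPN is 140 (B).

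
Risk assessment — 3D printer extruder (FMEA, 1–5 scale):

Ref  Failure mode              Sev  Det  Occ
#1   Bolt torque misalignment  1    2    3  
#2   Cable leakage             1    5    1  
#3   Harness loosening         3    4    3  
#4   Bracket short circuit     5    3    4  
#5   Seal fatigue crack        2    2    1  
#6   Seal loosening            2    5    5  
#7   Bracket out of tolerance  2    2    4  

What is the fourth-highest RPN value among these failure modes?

RPN = Severity × Occurrence × Detection:
  #1: 1 × 3 × 2 = 6
  #2: 1 × 1 × 5 = 5
  #3: 3 × 3 × 4 = 36
  #4: 5 × 4 × 3 = 60
  #5: 2 × 1 × 2 = 4
  #6: 2 × 5 × 5 = 50
  #7: 2 × 4 × 2 = 16
Sorted descending: 60, 50, 36, 16, 6, 5, 4.
The fourth-highest RPN is 16 (#7).

16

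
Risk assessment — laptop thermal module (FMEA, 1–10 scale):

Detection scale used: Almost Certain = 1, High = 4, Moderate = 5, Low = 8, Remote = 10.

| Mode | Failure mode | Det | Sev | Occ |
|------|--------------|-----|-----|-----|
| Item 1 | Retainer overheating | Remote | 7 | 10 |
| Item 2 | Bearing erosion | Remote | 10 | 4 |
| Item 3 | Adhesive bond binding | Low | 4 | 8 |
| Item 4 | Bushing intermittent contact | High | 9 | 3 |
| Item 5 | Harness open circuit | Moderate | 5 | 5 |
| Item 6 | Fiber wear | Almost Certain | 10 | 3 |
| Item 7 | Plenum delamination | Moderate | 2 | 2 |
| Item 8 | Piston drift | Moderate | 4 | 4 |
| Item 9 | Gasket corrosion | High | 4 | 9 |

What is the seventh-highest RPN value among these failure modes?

80

RPN = Severity × Occurrence × Detection:
  Item 1: 7 × 10 × 10 = 700
  Item 2: 10 × 4 × 10 = 400
  Item 3: 4 × 8 × 8 = 256
  Item 4: 9 × 3 × 4 = 108
  Item 5: 5 × 5 × 5 = 125
  Item 6: 10 × 3 × 1 = 30
  Item 7: 2 × 2 × 5 = 20
  Item 8: 4 × 4 × 5 = 80
  Item 9: 4 × 9 × 4 = 144
Sorted descending: 700, 400, 256, 144, 125, 108, 80, 30, 20.
The seventh-highest RPN is 80 (Item 8).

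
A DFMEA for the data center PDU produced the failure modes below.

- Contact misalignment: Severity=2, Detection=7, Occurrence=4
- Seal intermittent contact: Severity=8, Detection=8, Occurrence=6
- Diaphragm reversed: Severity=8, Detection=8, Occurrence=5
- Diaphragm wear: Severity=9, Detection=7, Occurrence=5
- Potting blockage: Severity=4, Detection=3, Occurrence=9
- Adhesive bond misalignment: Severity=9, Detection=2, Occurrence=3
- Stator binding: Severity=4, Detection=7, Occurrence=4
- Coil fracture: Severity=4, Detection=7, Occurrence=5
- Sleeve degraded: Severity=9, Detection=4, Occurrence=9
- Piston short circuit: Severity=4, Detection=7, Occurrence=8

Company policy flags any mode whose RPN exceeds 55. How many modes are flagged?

9

RPN = Severity × Occurrence × Detection:
  Contact misalignment: 2 × 4 × 7 = 56
  Seal intermittent contact: 8 × 6 × 8 = 384
  Diaphragm reversed: 8 × 5 × 8 = 320
  Diaphragm wear: 9 × 5 × 7 = 315
  Potting blockage: 4 × 9 × 3 = 108
  Adhesive bond misalignment: 9 × 3 × 2 = 54
  Stator binding: 4 × 4 × 7 = 112
  Coil fracture: 4 × 5 × 7 = 140
  Sleeve degraded: 9 × 9 × 4 = 324
  Piston short circuit: 4 × 8 × 7 = 224
Modes with RPN > 55: Contact misalignment (56), Seal intermittent contact (384), Diaphragm reversed (320), Diaphragm wear (315), Potting blockage (108), Stator binding (112), Coil fracture (140), Sleeve degraded (324), Piston short circuit (224) → 9.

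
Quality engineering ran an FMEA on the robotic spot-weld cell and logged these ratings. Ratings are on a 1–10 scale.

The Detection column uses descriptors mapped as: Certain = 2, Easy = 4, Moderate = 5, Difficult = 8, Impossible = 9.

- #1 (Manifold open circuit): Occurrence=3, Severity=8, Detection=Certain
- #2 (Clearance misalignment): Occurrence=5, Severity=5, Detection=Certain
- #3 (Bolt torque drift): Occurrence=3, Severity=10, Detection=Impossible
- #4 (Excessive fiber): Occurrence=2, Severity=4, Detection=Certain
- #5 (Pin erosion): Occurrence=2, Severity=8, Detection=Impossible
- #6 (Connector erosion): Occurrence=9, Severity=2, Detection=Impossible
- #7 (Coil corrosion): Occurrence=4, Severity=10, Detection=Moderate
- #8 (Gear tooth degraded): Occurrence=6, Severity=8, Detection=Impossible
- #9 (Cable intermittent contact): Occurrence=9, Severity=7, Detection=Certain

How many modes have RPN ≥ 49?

RPN = Severity × Occurrence × Detection:
  #1: 8 × 3 × 2 = 48
  #2: 5 × 5 × 2 = 50
  #3: 10 × 3 × 9 = 270
  #4: 4 × 2 × 2 = 16
  #5: 8 × 2 × 9 = 144
  #6: 2 × 9 × 9 = 162
  #7: 10 × 4 × 5 = 200
  #8: 8 × 6 × 9 = 432
  #9: 7 × 9 × 2 = 126
Modes with RPN ≥ 49: #2 (50), #3 (270), #5 (144), #6 (162), #7 (200), #8 (432), #9 (126) → 7.

7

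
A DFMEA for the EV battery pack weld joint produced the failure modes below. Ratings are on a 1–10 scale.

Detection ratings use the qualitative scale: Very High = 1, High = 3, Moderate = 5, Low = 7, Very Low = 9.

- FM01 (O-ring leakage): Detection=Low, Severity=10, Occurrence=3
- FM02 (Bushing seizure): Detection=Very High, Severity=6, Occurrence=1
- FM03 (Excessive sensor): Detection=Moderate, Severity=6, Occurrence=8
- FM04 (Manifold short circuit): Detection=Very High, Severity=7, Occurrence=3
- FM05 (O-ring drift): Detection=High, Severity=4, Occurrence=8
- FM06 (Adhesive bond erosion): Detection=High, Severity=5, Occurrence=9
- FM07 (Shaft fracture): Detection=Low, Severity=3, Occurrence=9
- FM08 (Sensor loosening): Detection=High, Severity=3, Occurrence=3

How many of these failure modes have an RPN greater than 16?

7

RPN = Severity × Occurrence × Detection:
  FM01: 10 × 3 × 7 = 210
  FM02: 6 × 1 × 1 = 6
  FM03: 6 × 8 × 5 = 240
  FM04: 7 × 3 × 1 = 21
  FM05: 4 × 8 × 3 = 96
  FM06: 5 × 9 × 3 = 135
  FM07: 3 × 9 × 7 = 189
  FM08: 3 × 3 × 3 = 27
Modes with RPN > 16: FM01 (210), FM03 (240), FM04 (21), FM05 (96), FM06 (135), FM07 (189), FM08 (27) → 7.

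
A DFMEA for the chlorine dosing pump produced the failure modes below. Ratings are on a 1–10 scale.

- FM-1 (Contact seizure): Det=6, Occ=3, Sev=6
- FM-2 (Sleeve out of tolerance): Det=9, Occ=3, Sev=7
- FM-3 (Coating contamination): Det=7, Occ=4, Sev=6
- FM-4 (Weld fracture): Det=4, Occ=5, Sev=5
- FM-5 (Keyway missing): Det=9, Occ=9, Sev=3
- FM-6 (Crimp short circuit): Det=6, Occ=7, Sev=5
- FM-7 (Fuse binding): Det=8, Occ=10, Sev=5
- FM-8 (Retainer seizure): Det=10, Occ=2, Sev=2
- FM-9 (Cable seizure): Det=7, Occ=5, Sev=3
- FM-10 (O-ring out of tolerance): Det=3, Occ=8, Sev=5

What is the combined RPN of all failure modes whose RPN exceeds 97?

1643

RPN = Severity × Occurrence × Detection:
  FM-1: 6 × 3 × 6 = 108
  FM-2: 7 × 3 × 9 = 189
  FM-3: 6 × 4 × 7 = 168
  FM-4: 5 × 5 × 4 = 100
  FM-5: 3 × 9 × 9 = 243
  FM-6: 5 × 7 × 6 = 210
  FM-7: 5 × 10 × 8 = 400
  FM-8: 2 × 2 × 10 = 40
  FM-9: 3 × 5 × 7 = 105
  FM-10: 5 × 8 × 3 = 120
RPN > 97: FM-1 (108), FM-2 (189), FM-3 (168), FM-4 (100), FM-5 (243), FM-6 (210), FM-7 (400), FM-9 (105), FM-10 (120).
Sum: 108 + 189 + 168 + 100 + 243 + 210 + 400 + 105 + 120 = 1643.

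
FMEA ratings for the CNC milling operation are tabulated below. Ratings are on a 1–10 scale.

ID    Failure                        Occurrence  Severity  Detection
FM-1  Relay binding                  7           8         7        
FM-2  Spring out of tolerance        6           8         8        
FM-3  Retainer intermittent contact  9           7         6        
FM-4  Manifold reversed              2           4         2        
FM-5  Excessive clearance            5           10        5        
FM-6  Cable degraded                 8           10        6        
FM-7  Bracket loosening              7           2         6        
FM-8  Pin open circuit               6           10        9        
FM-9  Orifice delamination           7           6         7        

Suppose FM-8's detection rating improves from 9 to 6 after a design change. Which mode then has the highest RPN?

RPN = Severity × Occurrence × Detection:
  FM-1: 8 × 7 × 7 = 392
  FM-2: 8 × 6 × 8 = 384
  FM-3: 7 × 9 × 6 = 378
  FM-4: 4 × 2 × 2 = 16
  FM-5: 10 × 5 × 5 = 250
  FM-6: 10 × 8 × 6 = 480
  FM-7: 2 × 7 × 6 = 84
  FM-8: 10 × 6 × 9 = 540
  FM-9: 6 × 7 × 7 = 294
After action: FM-8 → 10 × 6 × 6 = 360.
Revised RPNs: FM-6=480, FM-1=392, FM-2=384, FM-3=378, FM-8=360, FM-9=294, FM-5=250, FM-7=84, FM-4=16.
Highest is now FM-6 (480).

FM-6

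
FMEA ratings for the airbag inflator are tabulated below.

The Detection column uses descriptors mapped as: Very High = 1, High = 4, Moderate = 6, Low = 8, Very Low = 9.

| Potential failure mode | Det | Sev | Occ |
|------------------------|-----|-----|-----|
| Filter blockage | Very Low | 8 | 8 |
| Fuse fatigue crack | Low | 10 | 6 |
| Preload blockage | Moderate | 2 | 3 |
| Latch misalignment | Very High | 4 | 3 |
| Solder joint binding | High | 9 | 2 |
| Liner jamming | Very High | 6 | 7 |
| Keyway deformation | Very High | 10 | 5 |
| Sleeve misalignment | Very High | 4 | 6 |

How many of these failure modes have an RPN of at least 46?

4

RPN = Severity × Occurrence × Detection:
  Filter blockage: 8 × 8 × 9 = 576
  Fuse fatigue crack: 10 × 6 × 8 = 480
  Preload blockage: 2 × 3 × 6 = 36
  Latch misalignment: 4 × 3 × 1 = 12
  Solder joint binding: 9 × 2 × 4 = 72
  Liner jamming: 6 × 7 × 1 = 42
  Keyway deformation: 10 × 5 × 1 = 50
  Sleeve misalignment: 4 × 6 × 1 = 24
Modes with RPN ≥ 46: Filter blockage (576), Fuse fatigue crack (480), Solder joint binding (72), Keyway deformation (50) → 4.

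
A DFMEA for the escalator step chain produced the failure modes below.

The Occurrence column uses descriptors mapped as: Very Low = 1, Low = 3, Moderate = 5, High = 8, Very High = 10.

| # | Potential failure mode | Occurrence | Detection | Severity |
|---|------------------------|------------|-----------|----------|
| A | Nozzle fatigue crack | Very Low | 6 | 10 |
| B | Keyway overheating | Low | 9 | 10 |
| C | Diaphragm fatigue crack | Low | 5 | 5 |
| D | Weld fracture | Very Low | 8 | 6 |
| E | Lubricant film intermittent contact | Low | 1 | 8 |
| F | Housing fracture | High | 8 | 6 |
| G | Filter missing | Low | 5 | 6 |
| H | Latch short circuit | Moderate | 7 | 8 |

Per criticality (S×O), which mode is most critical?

F

Criticality = Severity × Occurrence:
  A: 10 × 1 = 10
  B: 10 × 3 = 30
  C: 5 × 3 = 15
  D: 6 × 1 = 6
  E: 8 × 3 = 24
  F: 6 × 8 = 48
  G: 6 × 3 = 18
  H: 8 × 5 = 40
Highest criticality is 48 → F.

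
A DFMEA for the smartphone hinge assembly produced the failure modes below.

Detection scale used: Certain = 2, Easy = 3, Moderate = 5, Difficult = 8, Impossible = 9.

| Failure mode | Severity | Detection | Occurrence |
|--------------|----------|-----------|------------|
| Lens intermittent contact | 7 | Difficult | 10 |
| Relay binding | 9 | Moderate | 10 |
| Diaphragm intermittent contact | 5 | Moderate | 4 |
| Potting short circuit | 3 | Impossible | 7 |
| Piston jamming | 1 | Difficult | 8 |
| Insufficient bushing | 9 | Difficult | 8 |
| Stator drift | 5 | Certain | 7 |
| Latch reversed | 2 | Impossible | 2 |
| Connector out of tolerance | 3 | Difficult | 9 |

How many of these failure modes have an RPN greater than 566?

1

RPN = Severity × Occurrence × Detection:
  Lens intermittent contact: 7 × 10 × 8 = 560
  Relay binding: 9 × 10 × 5 = 450
  Diaphragm intermittent contact: 5 × 4 × 5 = 100
  Potting short circuit: 3 × 7 × 9 = 189
  Piston jamming: 1 × 8 × 8 = 64
  Insufficient bushing: 9 × 8 × 8 = 576
  Stator drift: 5 × 7 × 2 = 70
  Latch reversed: 2 × 2 × 9 = 36
  Connector out of tolerance: 3 × 9 × 8 = 216
Modes with RPN > 566: Insufficient bushing (576) → 1.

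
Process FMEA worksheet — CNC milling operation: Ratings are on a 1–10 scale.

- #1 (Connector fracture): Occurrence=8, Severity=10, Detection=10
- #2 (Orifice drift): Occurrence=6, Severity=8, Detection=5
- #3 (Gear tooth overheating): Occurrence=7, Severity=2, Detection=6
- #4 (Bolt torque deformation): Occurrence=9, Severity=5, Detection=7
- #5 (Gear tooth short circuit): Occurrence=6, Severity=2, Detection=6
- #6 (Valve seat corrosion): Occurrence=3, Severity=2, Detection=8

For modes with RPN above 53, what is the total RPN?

1511

RPN = Severity × Occurrence × Detection:
  #1: 10 × 8 × 10 = 800
  #2: 8 × 6 × 5 = 240
  #3: 2 × 7 × 6 = 84
  #4: 5 × 9 × 7 = 315
  #5: 2 × 6 × 6 = 72
  #6: 2 × 3 × 8 = 48
RPN > 53: #1 (800), #2 (240), #3 (84), #4 (315), #5 (72).
Sum: 800 + 240 + 84 + 315 + 72 = 1511.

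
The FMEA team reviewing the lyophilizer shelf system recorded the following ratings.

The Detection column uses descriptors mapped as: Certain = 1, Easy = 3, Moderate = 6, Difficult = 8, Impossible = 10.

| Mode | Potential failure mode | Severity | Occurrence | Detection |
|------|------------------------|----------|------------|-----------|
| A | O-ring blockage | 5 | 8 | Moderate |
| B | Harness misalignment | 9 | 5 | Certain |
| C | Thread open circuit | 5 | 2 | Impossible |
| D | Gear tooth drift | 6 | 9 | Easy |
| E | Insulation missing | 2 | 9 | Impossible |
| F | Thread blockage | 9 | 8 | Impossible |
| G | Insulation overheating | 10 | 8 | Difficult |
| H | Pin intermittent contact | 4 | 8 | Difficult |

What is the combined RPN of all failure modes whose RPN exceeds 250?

1616

RPN = Severity × Occurrence × Detection:
  A: 5 × 8 × 6 = 240
  B: 9 × 5 × 1 = 45
  C: 5 × 2 × 10 = 100
  D: 6 × 9 × 3 = 162
  E: 2 × 9 × 10 = 180
  F: 9 × 8 × 10 = 720
  G: 10 × 8 × 8 = 640
  H: 4 × 8 × 8 = 256
RPN > 250: F (720), G (640), H (256).
Sum: 720 + 640 + 256 = 1616.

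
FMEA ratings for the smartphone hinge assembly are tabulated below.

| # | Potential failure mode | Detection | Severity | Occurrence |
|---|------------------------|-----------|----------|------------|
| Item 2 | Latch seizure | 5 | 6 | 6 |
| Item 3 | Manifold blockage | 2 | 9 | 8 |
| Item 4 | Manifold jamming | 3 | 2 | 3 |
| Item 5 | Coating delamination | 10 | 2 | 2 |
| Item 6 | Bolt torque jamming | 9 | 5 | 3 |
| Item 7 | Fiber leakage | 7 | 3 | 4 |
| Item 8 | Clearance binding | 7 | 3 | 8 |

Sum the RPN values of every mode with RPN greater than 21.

RPN = Severity × Occurrence × Detection:
  Item 2: 6 × 6 × 5 = 180
  Item 3: 9 × 8 × 2 = 144
  Item 4: 2 × 3 × 3 = 18
  Item 5: 2 × 2 × 10 = 40
  Item 6: 5 × 3 × 9 = 135
  Item 7: 3 × 4 × 7 = 84
  Item 8: 3 × 8 × 7 = 168
RPN > 21: Item 2 (180), Item 3 (144), Item 5 (40), Item 6 (135), Item 7 (84), Item 8 (168).
Sum: 180 + 144 + 40 + 135 + 84 + 168 = 751.

751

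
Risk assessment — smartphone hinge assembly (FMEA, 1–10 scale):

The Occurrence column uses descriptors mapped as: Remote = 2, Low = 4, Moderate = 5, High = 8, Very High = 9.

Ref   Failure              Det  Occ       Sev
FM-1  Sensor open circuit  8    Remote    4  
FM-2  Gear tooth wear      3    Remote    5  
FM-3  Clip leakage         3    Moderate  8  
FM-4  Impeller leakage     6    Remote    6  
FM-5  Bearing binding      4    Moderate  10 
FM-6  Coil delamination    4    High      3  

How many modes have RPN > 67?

RPN = Severity × Occurrence × Detection:
  FM-1: 4 × 2 × 8 = 64
  FM-2: 5 × 2 × 3 = 30
  FM-3: 8 × 5 × 3 = 120
  FM-4: 6 × 2 × 6 = 72
  FM-5: 10 × 5 × 4 = 200
  FM-6: 3 × 8 × 4 = 96
Modes with RPN > 67: FM-3 (120), FM-4 (72), FM-5 (200), FM-6 (96) → 4.

4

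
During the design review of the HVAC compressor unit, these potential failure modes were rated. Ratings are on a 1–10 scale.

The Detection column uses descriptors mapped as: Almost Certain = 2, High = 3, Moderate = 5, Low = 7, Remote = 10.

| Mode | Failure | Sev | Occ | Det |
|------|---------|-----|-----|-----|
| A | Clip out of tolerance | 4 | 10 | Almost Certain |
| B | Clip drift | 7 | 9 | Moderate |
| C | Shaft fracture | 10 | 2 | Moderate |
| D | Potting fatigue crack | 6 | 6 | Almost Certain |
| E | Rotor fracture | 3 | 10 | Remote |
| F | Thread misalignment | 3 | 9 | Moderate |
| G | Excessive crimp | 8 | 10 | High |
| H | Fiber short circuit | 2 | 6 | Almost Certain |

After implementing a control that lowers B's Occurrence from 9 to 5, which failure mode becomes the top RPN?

RPN = Severity × Occurrence × Detection:
  A: 4 × 10 × 2 = 80
  B: 7 × 9 × 5 = 315
  C: 10 × 2 × 5 = 100
  D: 6 × 6 × 2 = 72
  E: 3 × 10 × 10 = 300
  F: 3 × 9 × 5 = 135
  G: 8 × 10 × 3 = 240
  H: 2 × 6 × 2 = 24
After action: B → 7 × 5 × 5 = 175.
Revised RPNs: E=300, G=240, B=175, F=135, C=100, A=80, D=72, H=24.
Highest is now E (300).

E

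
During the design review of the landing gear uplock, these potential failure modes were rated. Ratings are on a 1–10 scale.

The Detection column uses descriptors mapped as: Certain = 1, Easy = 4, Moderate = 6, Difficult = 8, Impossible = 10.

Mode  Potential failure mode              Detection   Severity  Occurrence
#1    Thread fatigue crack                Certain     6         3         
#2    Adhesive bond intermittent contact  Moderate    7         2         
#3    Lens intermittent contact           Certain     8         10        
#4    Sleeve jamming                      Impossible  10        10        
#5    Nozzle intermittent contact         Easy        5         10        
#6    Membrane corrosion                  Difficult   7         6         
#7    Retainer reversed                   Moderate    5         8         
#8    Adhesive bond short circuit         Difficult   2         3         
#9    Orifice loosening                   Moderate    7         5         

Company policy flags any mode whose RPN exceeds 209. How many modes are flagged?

4

RPN = Severity × Occurrence × Detection:
  #1: 6 × 3 × 1 = 18
  #2: 7 × 2 × 6 = 84
  #3: 8 × 10 × 1 = 80
  #4: 10 × 10 × 10 = 1000
  #5: 5 × 10 × 4 = 200
  #6: 7 × 6 × 8 = 336
  #7: 5 × 8 × 6 = 240
  #8: 2 × 3 × 8 = 48
  #9: 7 × 5 × 6 = 210
Modes with RPN > 209: #4 (1000), #6 (336), #7 (240), #9 (210) → 4.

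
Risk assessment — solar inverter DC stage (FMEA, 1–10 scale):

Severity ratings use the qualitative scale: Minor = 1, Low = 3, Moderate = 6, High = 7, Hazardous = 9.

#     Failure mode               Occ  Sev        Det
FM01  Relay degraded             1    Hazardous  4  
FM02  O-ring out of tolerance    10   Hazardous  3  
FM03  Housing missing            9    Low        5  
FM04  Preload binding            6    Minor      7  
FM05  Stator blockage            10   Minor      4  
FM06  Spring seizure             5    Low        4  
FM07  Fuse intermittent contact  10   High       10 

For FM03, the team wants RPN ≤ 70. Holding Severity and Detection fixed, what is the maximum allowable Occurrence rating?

FM03: S=3, O=9, D=5 → current RPN = 135.
Fixed product = 15. Need 15 × O ≤ 70, so O ≤ 70/15 = 4.67.
Maximum integer Occurrence rating = 4 (gives RPN 60; O=5 would give 75 > 70).

4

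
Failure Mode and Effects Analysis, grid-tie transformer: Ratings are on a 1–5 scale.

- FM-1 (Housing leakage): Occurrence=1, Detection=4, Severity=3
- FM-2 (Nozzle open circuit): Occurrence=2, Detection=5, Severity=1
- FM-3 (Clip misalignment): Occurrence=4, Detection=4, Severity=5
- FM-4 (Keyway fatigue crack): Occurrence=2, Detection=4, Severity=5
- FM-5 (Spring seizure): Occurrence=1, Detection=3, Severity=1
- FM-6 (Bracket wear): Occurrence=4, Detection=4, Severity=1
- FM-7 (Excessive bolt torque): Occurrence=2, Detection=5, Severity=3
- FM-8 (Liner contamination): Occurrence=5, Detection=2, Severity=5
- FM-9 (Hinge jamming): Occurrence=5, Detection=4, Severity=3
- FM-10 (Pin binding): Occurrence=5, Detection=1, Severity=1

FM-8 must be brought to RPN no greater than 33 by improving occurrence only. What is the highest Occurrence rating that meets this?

FM-8: S=5, O=5, D=2 → current RPN = 50.
Fixed product = 10. Need 10 × O ≤ 33, so O ≤ 33/10 = 3.30.
Maximum integer Occurrence rating = 3 (gives RPN 30; O=4 would give 40 > 33).

3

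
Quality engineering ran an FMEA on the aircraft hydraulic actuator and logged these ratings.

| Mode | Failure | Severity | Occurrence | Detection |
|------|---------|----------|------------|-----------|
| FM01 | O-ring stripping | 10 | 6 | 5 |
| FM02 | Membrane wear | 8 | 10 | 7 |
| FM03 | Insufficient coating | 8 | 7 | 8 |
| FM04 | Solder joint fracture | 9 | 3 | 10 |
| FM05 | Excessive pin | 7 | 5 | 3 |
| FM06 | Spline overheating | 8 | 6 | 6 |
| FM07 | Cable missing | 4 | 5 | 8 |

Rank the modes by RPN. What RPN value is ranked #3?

RPN = Severity × Occurrence × Detection:
  FM01: 10 × 6 × 5 = 300
  FM02: 8 × 10 × 7 = 560
  FM03: 8 × 7 × 8 = 448
  FM04: 9 × 3 × 10 = 270
  FM05: 7 × 5 × 3 = 105
  FM06: 8 × 6 × 6 = 288
  FM07: 4 × 5 × 8 = 160
Sorted descending: 560, 448, 300, 288, 270, 160, 105.
The third-highest RPN is 300 (FM01).

300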